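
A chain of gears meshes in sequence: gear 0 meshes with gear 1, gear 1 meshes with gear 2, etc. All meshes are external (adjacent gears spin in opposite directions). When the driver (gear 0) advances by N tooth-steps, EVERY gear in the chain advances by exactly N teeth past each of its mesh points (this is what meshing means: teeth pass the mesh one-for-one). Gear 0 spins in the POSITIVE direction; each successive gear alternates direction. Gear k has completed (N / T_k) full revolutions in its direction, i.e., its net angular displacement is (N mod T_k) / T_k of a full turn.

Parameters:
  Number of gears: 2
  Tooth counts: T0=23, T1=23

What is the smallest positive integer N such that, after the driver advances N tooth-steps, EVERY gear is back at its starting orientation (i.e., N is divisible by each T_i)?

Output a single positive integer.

Gear k returns to start when N is a multiple of T_k.
All gears at start simultaneously when N is a common multiple of [23, 23]; the smallest such N is lcm(23, 23).
Start: lcm = T0 = 23
Fold in T1=23: gcd(23, 23) = 23; lcm(23, 23) = 23 * 23 / 23 = 529 / 23 = 23
Full cycle length = 23

Answer: 23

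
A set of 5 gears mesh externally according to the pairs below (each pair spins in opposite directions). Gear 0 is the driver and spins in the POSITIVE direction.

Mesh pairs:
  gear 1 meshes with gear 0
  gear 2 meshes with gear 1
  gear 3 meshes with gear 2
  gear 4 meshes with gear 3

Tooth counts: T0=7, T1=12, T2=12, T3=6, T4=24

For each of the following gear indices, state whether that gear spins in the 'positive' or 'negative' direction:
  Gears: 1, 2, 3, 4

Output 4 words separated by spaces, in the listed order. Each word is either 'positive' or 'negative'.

Answer: negative positive negative positive

Derivation:
Gear 0 (driver): positive (depth 0)
  gear 1: meshes with gear 0 -> depth 1 -> negative (opposite of gear 0)
  gear 2: meshes with gear 1 -> depth 2 -> positive (opposite of gear 1)
  gear 3: meshes with gear 2 -> depth 3 -> negative (opposite of gear 2)
  gear 4: meshes with gear 3 -> depth 4 -> positive (opposite of gear 3)
Queried indices 1, 2, 3, 4 -> negative, positive, negative, positive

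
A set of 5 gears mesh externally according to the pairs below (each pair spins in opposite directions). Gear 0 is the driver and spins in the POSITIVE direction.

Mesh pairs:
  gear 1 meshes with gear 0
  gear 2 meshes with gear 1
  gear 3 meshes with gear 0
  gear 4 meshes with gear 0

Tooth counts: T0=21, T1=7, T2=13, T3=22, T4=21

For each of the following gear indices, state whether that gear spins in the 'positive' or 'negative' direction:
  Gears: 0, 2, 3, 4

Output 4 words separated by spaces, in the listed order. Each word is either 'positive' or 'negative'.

Gear 0 (driver): positive (depth 0)
  gear 1: meshes with gear 0 -> depth 1 -> negative (opposite of gear 0)
  gear 2: meshes with gear 1 -> depth 2 -> positive (opposite of gear 1)
  gear 3: meshes with gear 0 -> depth 1 -> negative (opposite of gear 0)
  gear 4: meshes with gear 0 -> depth 1 -> negative (opposite of gear 0)
Queried indices 0, 2, 3, 4 -> positive, positive, negative, negative

Answer: positive positive negative negative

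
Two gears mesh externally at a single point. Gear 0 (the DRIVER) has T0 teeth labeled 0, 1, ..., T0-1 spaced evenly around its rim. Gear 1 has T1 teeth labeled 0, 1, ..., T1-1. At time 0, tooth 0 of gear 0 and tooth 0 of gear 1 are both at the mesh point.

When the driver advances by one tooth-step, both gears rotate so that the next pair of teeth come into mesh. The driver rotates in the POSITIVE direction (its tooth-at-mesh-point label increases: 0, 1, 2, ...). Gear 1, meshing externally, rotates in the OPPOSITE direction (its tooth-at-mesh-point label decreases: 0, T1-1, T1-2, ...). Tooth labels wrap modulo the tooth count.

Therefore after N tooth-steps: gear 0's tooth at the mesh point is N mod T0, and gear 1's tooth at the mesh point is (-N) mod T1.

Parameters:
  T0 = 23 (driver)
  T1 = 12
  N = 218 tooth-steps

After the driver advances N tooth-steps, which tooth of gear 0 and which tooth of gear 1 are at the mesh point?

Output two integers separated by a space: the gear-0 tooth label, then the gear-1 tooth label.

Answer: 11 10

Derivation:
Gear 0 (driver, T0=23): tooth at mesh = N mod T0
  218 = 9 * 23 + 11, so 218 mod 23 = 11
  gear 0 tooth = 11
Gear 1 (driven, T1=12): tooth at mesh = (-N) mod T1
  218 = 18 * 12 + 2, so 218 mod 12 = 2
  (-218) mod 12 = (-2) mod 12 = 12 - 2 = 10
Mesh after 218 steps: gear-0 tooth 11 meets gear-1 tooth 10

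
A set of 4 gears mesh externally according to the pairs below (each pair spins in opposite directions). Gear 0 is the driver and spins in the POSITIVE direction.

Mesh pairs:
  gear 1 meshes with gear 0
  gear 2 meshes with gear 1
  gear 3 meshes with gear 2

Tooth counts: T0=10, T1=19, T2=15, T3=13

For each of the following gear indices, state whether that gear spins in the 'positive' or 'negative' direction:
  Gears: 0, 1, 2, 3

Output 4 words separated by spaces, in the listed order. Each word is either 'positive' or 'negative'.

Gear 0 (driver): positive (depth 0)
  gear 1: meshes with gear 0 -> depth 1 -> negative (opposite of gear 0)
  gear 2: meshes with gear 1 -> depth 2 -> positive (opposite of gear 1)
  gear 3: meshes with gear 2 -> depth 3 -> negative (opposite of gear 2)
Queried indices 0, 1, 2, 3 -> positive, negative, positive, negative

Answer: positive negative positive negative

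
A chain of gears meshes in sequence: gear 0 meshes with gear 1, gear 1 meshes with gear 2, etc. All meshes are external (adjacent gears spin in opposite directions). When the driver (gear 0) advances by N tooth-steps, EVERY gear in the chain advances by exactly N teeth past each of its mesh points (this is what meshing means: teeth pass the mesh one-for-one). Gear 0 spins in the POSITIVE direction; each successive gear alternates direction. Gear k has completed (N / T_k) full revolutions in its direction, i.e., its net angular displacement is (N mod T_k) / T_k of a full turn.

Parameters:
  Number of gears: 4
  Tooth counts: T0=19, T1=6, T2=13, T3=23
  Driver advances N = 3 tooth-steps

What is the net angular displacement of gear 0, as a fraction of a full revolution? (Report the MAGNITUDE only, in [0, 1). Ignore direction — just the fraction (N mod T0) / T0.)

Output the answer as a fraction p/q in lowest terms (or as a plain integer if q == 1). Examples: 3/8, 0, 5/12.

Chain of 4 gears, tooth counts: [19, 6, 13, 23]
  gear 0: T0=19, direction=positive, advance = 3 mod 19 = 3 teeth = 3/19 turn
  gear 1: T1=6, direction=negative, advance = 3 mod 6 = 3 teeth = 3/6 turn
  gear 2: T2=13, direction=positive, advance = 3 mod 13 = 3 teeth = 3/13 turn
  gear 3: T3=23, direction=negative, advance = 3 mod 23 = 3 teeth = 3/23 turn
Gear 0: 3 mod 19 = 3
Fraction = 3 / 19 = 3/19 (gcd(3,19)=1) = 3/19

Answer: 3/19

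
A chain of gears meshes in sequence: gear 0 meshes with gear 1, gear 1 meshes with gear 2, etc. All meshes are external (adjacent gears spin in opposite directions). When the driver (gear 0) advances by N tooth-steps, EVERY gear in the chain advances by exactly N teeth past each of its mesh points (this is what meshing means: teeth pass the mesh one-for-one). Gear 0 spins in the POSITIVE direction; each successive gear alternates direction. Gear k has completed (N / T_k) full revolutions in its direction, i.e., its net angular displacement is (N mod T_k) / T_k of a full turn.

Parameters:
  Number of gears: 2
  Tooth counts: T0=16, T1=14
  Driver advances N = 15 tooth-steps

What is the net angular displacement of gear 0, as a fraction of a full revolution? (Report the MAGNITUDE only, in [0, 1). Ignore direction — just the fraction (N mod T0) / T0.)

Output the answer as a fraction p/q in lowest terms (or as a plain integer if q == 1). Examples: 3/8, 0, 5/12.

Chain of 2 gears, tooth counts: [16, 14]
  gear 0: T0=16, direction=positive, advance = 15 mod 16 = 15 teeth = 15/16 turn
  gear 1: T1=14, direction=negative, advance = 15 mod 14 = 1 teeth = 1/14 turn
Gear 0: 15 mod 16 = 15
Fraction = 15 / 16 = 15/16 (gcd(15,16)=1) = 15/16

Answer: 15/16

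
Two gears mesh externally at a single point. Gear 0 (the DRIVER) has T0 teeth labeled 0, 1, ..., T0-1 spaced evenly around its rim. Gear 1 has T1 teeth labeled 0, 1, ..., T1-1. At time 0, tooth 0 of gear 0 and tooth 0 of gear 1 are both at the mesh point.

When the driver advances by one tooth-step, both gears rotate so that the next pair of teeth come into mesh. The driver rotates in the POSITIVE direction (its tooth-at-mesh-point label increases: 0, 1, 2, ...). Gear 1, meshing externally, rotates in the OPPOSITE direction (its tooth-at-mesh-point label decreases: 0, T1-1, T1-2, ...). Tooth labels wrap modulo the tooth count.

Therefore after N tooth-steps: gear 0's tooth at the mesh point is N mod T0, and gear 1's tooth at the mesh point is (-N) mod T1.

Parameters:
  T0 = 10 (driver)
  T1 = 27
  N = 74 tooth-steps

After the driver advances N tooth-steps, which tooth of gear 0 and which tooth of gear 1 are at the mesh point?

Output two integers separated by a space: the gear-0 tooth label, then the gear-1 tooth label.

Answer: 4 7

Derivation:
Gear 0 (driver, T0=10): tooth at mesh = N mod T0
  74 = 7 * 10 + 4, so 74 mod 10 = 4
  gear 0 tooth = 4
Gear 1 (driven, T1=27): tooth at mesh = (-N) mod T1
  74 = 2 * 27 + 20, so 74 mod 27 = 20
  (-74) mod 27 = (-20) mod 27 = 27 - 20 = 7
Mesh after 74 steps: gear-0 tooth 4 meets gear-1 tooth 7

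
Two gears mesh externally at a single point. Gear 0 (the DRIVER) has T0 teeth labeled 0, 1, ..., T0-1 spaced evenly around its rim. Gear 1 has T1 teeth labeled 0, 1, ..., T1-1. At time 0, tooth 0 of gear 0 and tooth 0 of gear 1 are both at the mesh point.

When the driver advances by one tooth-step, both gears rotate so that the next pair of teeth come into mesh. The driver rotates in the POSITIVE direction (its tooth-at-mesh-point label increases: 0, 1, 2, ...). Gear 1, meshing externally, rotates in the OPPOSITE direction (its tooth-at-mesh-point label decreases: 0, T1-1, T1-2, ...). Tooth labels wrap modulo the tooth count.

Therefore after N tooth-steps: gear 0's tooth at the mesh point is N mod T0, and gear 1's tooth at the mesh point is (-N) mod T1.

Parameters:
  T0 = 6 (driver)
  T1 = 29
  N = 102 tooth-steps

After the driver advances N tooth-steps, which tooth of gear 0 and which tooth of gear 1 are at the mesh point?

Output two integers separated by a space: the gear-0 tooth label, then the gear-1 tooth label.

Answer: 0 14

Derivation:
Gear 0 (driver, T0=6): tooth at mesh = N mod T0
  102 = 17 * 6 + 0, so 102 mod 6 = 0
  gear 0 tooth = 0
Gear 1 (driven, T1=29): tooth at mesh = (-N) mod T1
  102 = 3 * 29 + 15, so 102 mod 29 = 15
  (-102) mod 29 = (-15) mod 29 = 29 - 15 = 14
Mesh after 102 steps: gear-0 tooth 0 meets gear-1 tooth 14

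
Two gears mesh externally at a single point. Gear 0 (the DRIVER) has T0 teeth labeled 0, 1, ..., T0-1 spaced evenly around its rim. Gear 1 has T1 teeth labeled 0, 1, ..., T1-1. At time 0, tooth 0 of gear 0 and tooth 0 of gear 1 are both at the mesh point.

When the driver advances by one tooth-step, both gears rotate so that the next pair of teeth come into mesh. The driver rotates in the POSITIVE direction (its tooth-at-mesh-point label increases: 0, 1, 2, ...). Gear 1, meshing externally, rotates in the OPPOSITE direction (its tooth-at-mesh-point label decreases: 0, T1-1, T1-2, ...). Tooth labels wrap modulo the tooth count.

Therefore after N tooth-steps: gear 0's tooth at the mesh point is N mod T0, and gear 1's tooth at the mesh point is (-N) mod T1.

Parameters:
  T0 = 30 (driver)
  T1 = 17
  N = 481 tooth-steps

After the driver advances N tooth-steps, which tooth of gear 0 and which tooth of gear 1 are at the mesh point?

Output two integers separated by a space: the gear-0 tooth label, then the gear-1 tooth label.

Gear 0 (driver, T0=30): tooth at mesh = N mod T0
  481 = 16 * 30 + 1, so 481 mod 30 = 1
  gear 0 tooth = 1
Gear 1 (driven, T1=17): tooth at mesh = (-N) mod T1
  481 = 28 * 17 + 5, so 481 mod 17 = 5
  (-481) mod 17 = (-5) mod 17 = 17 - 5 = 12
Mesh after 481 steps: gear-0 tooth 1 meets gear-1 tooth 12

Answer: 1 12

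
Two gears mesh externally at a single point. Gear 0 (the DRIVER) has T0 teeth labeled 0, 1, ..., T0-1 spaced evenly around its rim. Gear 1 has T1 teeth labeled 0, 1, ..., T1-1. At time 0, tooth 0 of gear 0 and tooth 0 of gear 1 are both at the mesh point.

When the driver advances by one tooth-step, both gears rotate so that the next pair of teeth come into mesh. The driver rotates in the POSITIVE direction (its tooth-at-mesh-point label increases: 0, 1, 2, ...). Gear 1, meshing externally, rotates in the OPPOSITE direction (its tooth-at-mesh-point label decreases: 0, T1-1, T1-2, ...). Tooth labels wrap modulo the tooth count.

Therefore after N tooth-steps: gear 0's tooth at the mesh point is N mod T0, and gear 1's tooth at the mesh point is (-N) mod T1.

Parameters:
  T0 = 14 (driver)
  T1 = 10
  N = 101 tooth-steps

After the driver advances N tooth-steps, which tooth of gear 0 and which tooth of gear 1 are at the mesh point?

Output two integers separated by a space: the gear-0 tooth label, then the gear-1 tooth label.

Answer: 3 9

Derivation:
Gear 0 (driver, T0=14): tooth at mesh = N mod T0
  101 = 7 * 14 + 3, so 101 mod 14 = 3
  gear 0 tooth = 3
Gear 1 (driven, T1=10): tooth at mesh = (-N) mod T1
  101 = 10 * 10 + 1, so 101 mod 10 = 1
  (-101) mod 10 = (-1) mod 10 = 10 - 1 = 9
Mesh after 101 steps: gear-0 tooth 3 meets gear-1 tooth 9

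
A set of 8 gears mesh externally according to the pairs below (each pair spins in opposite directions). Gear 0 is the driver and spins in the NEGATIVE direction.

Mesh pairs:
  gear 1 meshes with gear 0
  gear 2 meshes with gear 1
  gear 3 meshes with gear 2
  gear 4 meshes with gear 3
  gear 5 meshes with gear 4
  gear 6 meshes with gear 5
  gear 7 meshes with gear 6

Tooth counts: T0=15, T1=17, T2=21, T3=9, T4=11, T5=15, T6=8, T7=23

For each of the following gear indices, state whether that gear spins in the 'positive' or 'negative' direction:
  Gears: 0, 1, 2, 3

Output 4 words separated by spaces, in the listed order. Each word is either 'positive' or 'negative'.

Answer: negative positive negative positive

Derivation:
Gear 0 (driver): negative (depth 0)
  gear 1: meshes with gear 0 -> depth 1 -> positive (opposite of gear 0)
  gear 2: meshes with gear 1 -> depth 2 -> negative (opposite of gear 1)
  gear 3: meshes with gear 2 -> depth 3 -> positive (opposite of gear 2)
  gear 4: meshes with gear 3 -> depth 4 -> negative (opposite of gear 3)
  gear 5: meshes with gear 4 -> depth 5 -> positive (opposite of gear 4)
  gear 6: meshes with gear 5 -> depth 6 -> negative (opposite of gear 5)
  gear 7: meshes with gear 6 -> depth 7 -> positive (opposite of gear 6)
Queried indices 0, 1, 2, 3 -> negative, positive, negative, positive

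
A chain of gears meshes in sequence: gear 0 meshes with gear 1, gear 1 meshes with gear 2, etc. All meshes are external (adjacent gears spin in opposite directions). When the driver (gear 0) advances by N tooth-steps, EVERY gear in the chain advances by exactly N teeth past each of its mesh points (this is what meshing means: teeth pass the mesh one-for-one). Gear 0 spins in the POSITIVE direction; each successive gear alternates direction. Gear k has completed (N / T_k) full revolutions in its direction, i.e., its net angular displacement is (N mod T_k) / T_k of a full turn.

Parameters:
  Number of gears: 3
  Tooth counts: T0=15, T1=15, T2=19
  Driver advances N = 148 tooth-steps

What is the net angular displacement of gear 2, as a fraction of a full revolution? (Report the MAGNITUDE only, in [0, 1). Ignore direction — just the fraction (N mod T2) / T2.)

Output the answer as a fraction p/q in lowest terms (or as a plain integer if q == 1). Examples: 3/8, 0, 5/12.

Answer: 15/19

Derivation:
Chain of 3 gears, tooth counts: [15, 15, 19]
  gear 0: T0=15, direction=positive, advance = 148 mod 15 = 13 teeth = 13/15 turn
  gear 1: T1=15, direction=negative, advance = 148 mod 15 = 13 teeth = 13/15 turn
  gear 2: T2=19, direction=positive, advance = 148 mod 19 = 15 teeth = 15/19 turn
Gear 2: 148 mod 19 = 15
Fraction = 15 / 19 = 15/19 (gcd(15,19)=1) = 15/19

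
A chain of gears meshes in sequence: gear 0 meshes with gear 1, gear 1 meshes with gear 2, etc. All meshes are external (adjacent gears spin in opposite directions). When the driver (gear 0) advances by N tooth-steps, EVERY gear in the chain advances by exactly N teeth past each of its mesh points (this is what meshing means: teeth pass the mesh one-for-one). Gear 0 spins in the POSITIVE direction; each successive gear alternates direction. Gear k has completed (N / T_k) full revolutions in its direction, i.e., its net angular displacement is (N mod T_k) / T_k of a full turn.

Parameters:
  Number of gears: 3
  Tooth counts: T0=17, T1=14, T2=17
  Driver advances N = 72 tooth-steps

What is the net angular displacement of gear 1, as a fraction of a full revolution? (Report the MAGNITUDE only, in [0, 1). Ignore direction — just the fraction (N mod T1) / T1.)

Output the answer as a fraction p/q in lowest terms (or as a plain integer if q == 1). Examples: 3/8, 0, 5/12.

Answer: 1/7

Derivation:
Chain of 3 gears, tooth counts: [17, 14, 17]
  gear 0: T0=17, direction=positive, advance = 72 mod 17 = 4 teeth = 4/17 turn
  gear 1: T1=14, direction=negative, advance = 72 mod 14 = 2 teeth = 2/14 turn
  gear 2: T2=17, direction=positive, advance = 72 mod 17 = 4 teeth = 4/17 turn
Gear 1: 72 mod 14 = 2
Fraction = 2 / 14 = 1/7 (gcd(2,14)=2) = 1/7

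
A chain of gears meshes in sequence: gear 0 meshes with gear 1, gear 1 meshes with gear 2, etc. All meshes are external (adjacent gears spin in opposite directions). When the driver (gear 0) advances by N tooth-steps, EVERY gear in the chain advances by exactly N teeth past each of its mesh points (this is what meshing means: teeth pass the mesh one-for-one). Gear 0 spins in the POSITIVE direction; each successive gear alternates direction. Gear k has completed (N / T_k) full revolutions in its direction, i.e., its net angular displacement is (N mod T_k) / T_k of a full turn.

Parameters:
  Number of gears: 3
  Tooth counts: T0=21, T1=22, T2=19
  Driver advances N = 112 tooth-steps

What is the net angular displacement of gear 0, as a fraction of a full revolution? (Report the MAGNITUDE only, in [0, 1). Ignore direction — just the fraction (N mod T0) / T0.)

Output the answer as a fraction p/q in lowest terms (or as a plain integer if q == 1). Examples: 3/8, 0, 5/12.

Answer: 1/3

Derivation:
Chain of 3 gears, tooth counts: [21, 22, 19]
  gear 0: T0=21, direction=positive, advance = 112 mod 21 = 7 teeth = 7/21 turn
  gear 1: T1=22, direction=negative, advance = 112 mod 22 = 2 teeth = 2/22 turn
  gear 2: T2=19, direction=positive, advance = 112 mod 19 = 17 teeth = 17/19 turn
Gear 0: 112 mod 21 = 7
Fraction = 7 / 21 = 1/3 (gcd(7,21)=7) = 1/3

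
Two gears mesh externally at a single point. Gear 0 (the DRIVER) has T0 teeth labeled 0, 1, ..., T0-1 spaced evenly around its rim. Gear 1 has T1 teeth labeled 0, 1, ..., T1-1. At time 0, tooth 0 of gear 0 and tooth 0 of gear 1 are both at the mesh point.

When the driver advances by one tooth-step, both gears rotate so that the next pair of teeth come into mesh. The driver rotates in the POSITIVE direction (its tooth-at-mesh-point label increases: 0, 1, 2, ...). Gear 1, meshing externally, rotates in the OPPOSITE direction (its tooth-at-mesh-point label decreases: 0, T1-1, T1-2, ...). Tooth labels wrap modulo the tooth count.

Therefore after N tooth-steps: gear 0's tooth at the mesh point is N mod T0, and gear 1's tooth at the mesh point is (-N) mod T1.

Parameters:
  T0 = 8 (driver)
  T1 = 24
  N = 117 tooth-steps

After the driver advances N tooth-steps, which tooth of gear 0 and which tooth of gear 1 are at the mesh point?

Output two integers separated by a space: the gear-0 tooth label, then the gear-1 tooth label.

Gear 0 (driver, T0=8): tooth at mesh = N mod T0
  117 = 14 * 8 + 5, so 117 mod 8 = 5
  gear 0 tooth = 5
Gear 1 (driven, T1=24): tooth at mesh = (-N) mod T1
  117 = 4 * 24 + 21, so 117 mod 24 = 21
  (-117) mod 24 = (-21) mod 24 = 24 - 21 = 3
Mesh after 117 steps: gear-0 tooth 5 meets gear-1 tooth 3

Answer: 5 3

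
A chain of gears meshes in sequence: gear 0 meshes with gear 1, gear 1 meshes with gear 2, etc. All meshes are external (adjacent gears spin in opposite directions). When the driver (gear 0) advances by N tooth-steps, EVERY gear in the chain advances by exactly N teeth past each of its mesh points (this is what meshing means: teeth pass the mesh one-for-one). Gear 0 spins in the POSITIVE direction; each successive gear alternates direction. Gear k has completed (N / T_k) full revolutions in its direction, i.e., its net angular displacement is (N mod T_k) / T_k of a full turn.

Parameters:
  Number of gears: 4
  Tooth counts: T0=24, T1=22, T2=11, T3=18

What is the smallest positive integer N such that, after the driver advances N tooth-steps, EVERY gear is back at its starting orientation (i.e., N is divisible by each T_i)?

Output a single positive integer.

Answer: 792

Derivation:
Gear k returns to start when N is a multiple of T_k.
All gears at start simultaneously when N is a common multiple of [24, 22, 11, 18]; the smallest such N is lcm(24, 22, 11, 18).
Start: lcm = T0 = 24
Fold in T1=22: gcd(24, 22) = 2; lcm(24, 22) = 24 * 22 / 2 = 528 / 2 = 264
Fold in T2=11: gcd(264, 11) = 11; lcm(264, 11) = 264 * 11 / 11 = 2904 / 11 = 264
Fold in T3=18: gcd(264, 18) = 6; lcm(264, 18) = 264 * 18 / 6 = 4752 / 6 = 792
Full cycle length = 792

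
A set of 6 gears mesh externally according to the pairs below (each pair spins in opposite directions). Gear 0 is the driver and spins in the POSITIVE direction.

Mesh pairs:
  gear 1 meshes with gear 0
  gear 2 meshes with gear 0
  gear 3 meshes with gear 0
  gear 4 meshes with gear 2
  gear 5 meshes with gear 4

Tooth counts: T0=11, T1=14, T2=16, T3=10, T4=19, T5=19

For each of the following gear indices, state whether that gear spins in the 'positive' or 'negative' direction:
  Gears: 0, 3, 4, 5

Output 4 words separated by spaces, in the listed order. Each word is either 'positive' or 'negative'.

Answer: positive negative positive negative

Derivation:
Gear 0 (driver): positive (depth 0)
  gear 1: meshes with gear 0 -> depth 1 -> negative (opposite of gear 0)
  gear 2: meshes with gear 0 -> depth 1 -> negative (opposite of gear 0)
  gear 3: meshes with gear 0 -> depth 1 -> negative (opposite of gear 0)
  gear 4: meshes with gear 2 -> depth 2 -> positive (opposite of gear 2)
  gear 5: meshes with gear 4 -> depth 3 -> negative (opposite of gear 4)
Queried indices 0, 3, 4, 5 -> positive, negative, positive, negative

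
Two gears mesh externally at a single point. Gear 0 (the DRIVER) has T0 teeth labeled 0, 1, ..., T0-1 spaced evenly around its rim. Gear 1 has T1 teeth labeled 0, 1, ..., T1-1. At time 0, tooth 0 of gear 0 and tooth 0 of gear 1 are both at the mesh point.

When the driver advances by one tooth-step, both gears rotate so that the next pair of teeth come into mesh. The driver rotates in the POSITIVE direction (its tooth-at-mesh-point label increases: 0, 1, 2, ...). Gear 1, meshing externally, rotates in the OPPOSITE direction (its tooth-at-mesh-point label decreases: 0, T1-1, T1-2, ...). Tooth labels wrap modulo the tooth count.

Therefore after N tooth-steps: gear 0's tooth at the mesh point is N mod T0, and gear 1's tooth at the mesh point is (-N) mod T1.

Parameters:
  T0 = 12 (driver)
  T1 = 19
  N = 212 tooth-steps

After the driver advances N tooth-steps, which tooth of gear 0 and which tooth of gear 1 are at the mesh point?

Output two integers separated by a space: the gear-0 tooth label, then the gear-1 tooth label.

Gear 0 (driver, T0=12): tooth at mesh = N mod T0
  212 = 17 * 12 + 8, so 212 mod 12 = 8
  gear 0 tooth = 8
Gear 1 (driven, T1=19): tooth at mesh = (-N) mod T1
  212 = 11 * 19 + 3, so 212 mod 19 = 3
  (-212) mod 19 = (-3) mod 19 = 19 - 3 = 16
Mesh after 212 steps: gear-0 tooth 8 meets gear-1 tooth 16

Answer: 8 16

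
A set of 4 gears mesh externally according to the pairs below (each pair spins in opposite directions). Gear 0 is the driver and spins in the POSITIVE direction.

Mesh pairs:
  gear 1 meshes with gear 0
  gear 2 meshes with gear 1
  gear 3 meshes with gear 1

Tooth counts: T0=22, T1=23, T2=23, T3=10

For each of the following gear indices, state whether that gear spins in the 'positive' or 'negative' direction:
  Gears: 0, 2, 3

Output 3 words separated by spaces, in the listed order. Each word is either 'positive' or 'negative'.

Answer: positive positive positive

Derivation:
Gear 0 (driver): positive (depth 0)
  gear 1: meshes with gear 0 -> depth 1 -> negative (opposite of gear 0)
  gear 2: meshes with gear 1 -> depth 2 -> positive (opposite of gear 1)
  gear 3: meshes with gear 1 -> depth 2 -> positive (opposite of gear 1)
Queried indices 0, 2, 3 -> positive, positive, positive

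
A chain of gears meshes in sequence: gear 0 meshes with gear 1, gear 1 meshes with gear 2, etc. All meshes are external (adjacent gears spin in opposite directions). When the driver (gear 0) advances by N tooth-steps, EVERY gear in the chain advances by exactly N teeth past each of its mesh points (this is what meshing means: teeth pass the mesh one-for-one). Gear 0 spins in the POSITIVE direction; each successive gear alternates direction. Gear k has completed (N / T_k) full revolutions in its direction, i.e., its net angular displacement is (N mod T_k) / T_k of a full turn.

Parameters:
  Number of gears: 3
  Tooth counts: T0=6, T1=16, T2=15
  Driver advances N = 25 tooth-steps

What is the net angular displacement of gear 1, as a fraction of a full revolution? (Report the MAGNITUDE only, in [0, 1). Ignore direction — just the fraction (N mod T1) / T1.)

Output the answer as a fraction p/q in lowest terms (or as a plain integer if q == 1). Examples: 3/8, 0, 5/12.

Answer: 9/16

Derivation:
Chain of 3 gears, tooth counts: [6, 16, 15]
  gear 0: T0=6, direction=positive, advance = 25 mod 6 = 1 teeth = 1/6 turn
  gear 1: T1=16, direction=negative, advance = 25 mod 16 = 9 teeth = 9/16 turn
  gear 2: T2=15, direction=positive, advance = 25 mod 15 = 10 teeth = 10/15 turn
Gear 1: 25 mod 16 = 9
Fraction = 9 / 16 = 9/16 (gcd(9,16)=1) = 9/16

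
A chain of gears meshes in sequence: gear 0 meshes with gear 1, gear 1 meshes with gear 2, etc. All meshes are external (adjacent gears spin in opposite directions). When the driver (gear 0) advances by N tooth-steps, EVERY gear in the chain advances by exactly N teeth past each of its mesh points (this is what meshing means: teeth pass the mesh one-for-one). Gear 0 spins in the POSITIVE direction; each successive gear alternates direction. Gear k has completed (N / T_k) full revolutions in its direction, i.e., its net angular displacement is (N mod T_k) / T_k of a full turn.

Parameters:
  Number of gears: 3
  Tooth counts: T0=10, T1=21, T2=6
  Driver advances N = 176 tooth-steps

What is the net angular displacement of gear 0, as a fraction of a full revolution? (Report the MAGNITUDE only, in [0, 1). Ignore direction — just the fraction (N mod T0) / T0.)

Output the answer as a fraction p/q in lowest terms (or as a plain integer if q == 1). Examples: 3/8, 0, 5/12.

Chain of 3 gears, tooth counts: [10, 21, 6]
  gear 0: T0=10, direction=positive, advance = 176 mod 10 = 6 teeth = 6/10 turn
  gear 1: T1=21, direction=negative, advance = 176 mod 21 = 8 teeth = 8/21 turn
  gear 2: T2=6, direction=positive, advance = 176 mod 6 = 2 teeth = 2/6 turn
Gear 0: 176 mod 10 = 6
Fraction = 6 / 10 = 3/5 (gcd(6,10)=2) = 3/5

Answer: 3/5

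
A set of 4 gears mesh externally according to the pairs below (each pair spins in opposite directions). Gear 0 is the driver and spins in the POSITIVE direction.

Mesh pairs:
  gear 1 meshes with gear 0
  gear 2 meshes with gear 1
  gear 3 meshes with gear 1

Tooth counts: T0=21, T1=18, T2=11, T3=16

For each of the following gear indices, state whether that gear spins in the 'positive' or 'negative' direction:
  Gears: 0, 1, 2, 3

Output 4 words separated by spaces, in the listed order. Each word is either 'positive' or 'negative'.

Answer: positive negative positive positive

Derivation:
Gear 0 (driver): positive (depth 0)
  gear 1: meshes with gear 0 -> depth 1 -> negative (opposite of gear 0)
  gear 2: meshes with gear 1 -> depth 2 -> positive (opposite of gear 1)
  gear 3: meshes with gear 1 -> depth 2 -> positive (opposite of gear 1)
Queried indices 0, 1, 2, 3 -> positive, negative, positive, positive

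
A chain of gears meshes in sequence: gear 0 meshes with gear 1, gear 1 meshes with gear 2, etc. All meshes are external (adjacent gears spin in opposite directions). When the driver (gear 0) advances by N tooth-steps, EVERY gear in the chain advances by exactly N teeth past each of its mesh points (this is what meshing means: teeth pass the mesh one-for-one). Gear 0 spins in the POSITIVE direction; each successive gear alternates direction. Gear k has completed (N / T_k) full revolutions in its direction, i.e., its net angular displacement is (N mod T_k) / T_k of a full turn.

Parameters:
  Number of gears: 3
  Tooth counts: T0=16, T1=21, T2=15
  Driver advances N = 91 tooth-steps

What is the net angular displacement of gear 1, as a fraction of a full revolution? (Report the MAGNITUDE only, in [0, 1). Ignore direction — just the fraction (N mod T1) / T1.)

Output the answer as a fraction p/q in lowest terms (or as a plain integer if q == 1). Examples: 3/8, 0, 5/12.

Chain of 3 gears, tooth counts: [16, 21, 15]
  gear 0: T0=16, direction=positive, advance = 91 mod 16 = 11 teeth = 11/16 turn
  gear 1: T1=21, direction=negative, advance = 91 mod 21 = 7 teeth = 7/21 turn
  gear 2: T2=15, direction=positive, advance = 91 mod 15 = 1 teeth = 1/15 turn
Gear 1: 91 mod 21 = 7
Fraction = 7 / 21 = 1/3 (gcd(7,21)=7) = 1/3

Answer: 1/3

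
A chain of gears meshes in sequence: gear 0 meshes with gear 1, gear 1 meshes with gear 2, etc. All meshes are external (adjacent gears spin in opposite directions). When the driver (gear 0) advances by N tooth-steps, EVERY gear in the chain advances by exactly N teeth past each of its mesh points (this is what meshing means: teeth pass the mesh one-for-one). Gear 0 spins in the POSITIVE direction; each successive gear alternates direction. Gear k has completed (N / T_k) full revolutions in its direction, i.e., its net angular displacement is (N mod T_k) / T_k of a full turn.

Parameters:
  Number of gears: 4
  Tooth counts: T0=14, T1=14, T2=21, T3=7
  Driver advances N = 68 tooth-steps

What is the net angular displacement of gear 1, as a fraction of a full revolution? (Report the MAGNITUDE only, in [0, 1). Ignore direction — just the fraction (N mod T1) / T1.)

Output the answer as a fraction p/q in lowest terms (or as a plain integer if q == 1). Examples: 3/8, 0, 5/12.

Chain of 4 gears, tooth counts: [14, 14, 21, 7]
  gear 0: T0=14, direction=positive, advance = 68 mod 14 = 12 teeth = 12/14 turn
  gear 1: T1=14, direction=negative, advance = 68 mod 14 = 12 teeth = 12/14 turn
  gear 2: T2=21, direction=positive, advance = 68 mod 21 = 5 teeth = 5/21 turn
  gear 3: T3=7, direction=negative, advance = 68 mod 7 = 5 teeth = 5/7 turn
Gear 1: 68 mod 14 = 12
Fraction = 12 / 14 = 6/7 (gcd(12,14)=2) = 6/7

Answer: 6/7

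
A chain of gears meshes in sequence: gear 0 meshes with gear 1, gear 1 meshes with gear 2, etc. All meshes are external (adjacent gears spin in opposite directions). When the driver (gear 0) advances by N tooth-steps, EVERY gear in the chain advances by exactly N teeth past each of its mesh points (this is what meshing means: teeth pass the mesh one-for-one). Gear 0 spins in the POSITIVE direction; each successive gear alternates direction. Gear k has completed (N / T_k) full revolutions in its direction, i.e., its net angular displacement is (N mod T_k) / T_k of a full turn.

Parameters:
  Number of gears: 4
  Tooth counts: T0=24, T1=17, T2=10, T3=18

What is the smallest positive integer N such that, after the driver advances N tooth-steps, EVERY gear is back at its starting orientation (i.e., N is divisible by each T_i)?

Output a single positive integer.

Answer: 6120

Derivation:
Gear k returns to start when N is a multiple of T_k.
All gears at start simultaneously when N is a common multiple of [24, 17, 10, 18]; the smallest such N is lcm(24, 17, 10, 18).
Start: lcm = T0 = 24
Fold in T1=17: gcd(24, 17) = 1; lcm(24, 17) = 24 * 17 / 1 = 408 / 1 = 408
Fold in T2=10: gcd(408, 10) = 2; lcm(408, 10) = 408 * 10 / 2 = 4080 / 2 = 2040
Fold in T3=18: gcd(2040, 18) = 6; lcm(2040, 18) = 2040 * 18 / 6 = 36720 / 6 = 6120
Full cycle length = 6120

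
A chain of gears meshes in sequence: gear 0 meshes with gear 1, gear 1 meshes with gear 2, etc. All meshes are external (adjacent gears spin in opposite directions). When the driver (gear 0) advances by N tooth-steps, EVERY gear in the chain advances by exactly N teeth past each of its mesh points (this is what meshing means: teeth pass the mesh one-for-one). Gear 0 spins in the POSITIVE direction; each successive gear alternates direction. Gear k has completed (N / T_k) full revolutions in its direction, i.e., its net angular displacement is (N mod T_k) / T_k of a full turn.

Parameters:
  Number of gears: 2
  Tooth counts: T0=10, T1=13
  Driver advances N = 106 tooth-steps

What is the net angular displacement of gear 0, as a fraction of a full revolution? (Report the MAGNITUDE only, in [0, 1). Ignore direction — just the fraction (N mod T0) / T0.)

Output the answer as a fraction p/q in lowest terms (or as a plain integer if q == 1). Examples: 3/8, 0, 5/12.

Answer: 3/5

Derivation:
Chain of 2 gears, tooth counts: [10, 13]
  gear 0: T0=10, direction=positive, advance = 106 mod 10 = 6 teeth = 6/10 turn
  gear 1: T1=13, direction=negative, advance = 106 mod 13 = 2 teeth = 2/13 turn
Gear 0: 106 mod 10 = 6
Fraction = 6 / 10 = 3/5 (gcd(6,10)=2) = 3/5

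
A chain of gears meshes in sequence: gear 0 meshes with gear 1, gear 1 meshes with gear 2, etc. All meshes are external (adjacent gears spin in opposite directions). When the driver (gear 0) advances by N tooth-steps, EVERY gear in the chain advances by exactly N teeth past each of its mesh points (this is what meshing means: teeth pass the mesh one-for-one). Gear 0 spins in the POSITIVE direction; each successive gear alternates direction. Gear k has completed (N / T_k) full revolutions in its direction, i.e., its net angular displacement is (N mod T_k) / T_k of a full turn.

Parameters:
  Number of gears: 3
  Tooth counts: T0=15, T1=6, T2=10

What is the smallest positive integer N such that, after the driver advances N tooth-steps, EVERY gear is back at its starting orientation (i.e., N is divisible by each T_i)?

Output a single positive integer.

Gear k returns to start when N is a multiple of T_k.
All gears at start simultaneously when N is a common multiple of [15, 6, 10]; the smallest such N is lcm(15, 6, 10).
Start: lcm = T0 = 15
Fold in T1=6: gcd(15, 6) = 3; lcm(15, 6) = 15 * 6 / 3 = 90 / 3 = 30
Fold in T2=10: gcd(30, 10) = 10; lcm(30, 10) = 30 * 10 / 10 = 300 / 10 = 30
Full cycle length = 30

Answer: 30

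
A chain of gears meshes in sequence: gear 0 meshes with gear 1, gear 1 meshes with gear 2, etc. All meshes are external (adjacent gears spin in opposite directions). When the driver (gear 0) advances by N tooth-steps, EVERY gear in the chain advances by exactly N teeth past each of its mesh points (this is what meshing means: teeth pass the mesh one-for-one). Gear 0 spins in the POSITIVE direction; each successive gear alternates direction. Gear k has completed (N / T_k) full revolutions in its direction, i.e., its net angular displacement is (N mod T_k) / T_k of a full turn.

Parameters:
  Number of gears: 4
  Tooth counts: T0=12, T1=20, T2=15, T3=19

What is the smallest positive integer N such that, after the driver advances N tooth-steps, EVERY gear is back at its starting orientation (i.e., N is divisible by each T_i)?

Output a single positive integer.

Answer: 1140

Derivation:
Gear k returns to start when N is a multiple of T_k.
All gears at start simultaneously when N is a common multiple of [12, 20, 15, 19]; the smallest such N is lcm(12, 20, 15, 19).
Start: lcm = T0 = 12
Fold in T1=20: gcd(12, 20) = 4; lcm(12, 20) = 12 * 20 / 4 = 240 / 4 = 60
Fold in T2=15: gcd(60, 15) = 15; lcm(60, 15) = 60 * 15 / 15 = 900 / 15 = 60
Fold in T3=19: gcd(60, 19) = 1; lcm(60, 19) = 60 * 19 / 1 = 1140 / 1 = 1140
Full cycle length = 1140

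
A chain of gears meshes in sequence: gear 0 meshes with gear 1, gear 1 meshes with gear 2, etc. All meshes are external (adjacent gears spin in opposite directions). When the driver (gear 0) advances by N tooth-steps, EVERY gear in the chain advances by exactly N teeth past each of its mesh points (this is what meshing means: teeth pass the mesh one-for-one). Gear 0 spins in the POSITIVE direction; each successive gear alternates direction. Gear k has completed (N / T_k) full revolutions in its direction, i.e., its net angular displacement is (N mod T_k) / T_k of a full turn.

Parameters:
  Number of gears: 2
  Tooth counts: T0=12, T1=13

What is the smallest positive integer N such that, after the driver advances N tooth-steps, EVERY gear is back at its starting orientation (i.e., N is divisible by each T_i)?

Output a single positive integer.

Gear k returns to start when N is a multiple of T_k.
All gears at start simultaneously when N is a common multiple of [12, 13]; the smallest such N is lcm(12, 13).
Start: lcm = T0 = 12
Fold in T1=13: gcd(12, 13) = 1; lcm(12, 13) = 12 * 13 / 1 = 156 / 1 = 156
Full cycle length = 156

Answer: 156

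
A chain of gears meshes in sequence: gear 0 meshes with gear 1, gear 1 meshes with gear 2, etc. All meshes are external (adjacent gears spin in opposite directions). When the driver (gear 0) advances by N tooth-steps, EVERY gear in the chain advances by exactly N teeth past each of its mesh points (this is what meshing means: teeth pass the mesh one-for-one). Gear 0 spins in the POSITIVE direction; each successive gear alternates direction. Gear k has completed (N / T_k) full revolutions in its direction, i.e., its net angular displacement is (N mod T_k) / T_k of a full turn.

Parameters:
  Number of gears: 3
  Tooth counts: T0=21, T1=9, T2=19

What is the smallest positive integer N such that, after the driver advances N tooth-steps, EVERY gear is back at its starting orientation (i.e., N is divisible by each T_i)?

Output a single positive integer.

Gear k returns to start when N is a multiple of T_k.
All gears at start simultaneously when N is a common multiple of [21, 9, 19]; the smallest such N is lcm(21, 9, 19).
Start: lcm = T0 = 21
Fold in T1=9: gcd(21, 9) = 3; lcm(21, 9) = 21 * 9 / 3 = 189 / 3 = 63
Fold in T2=19: gcd(63, 19) = 1; lcm(63, 19) = 63 * 19 / 1 = 1197 / 1 = 1197
Full cycle length = 1197

Answer: 1197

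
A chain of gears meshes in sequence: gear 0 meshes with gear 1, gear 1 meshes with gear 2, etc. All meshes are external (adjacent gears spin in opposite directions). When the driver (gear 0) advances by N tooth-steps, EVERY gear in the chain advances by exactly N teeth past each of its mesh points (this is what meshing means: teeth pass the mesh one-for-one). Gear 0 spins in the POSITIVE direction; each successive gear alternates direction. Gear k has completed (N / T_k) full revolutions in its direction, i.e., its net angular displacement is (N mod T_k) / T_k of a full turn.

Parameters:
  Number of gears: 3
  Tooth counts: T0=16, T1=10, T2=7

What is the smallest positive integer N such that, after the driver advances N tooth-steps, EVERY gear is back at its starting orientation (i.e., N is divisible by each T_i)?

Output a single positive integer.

Answer: 560

Derivation:
Gear k returns to start when N is a multiple of T_k.
All gears at start simultaneously when N is a common multiple of [16, 10, 7]; the smallest such N is lcm(16, 10, 7).
Start: lcm = T0 = 16
Fold in T1=10: gcd(16, 10) = 2; lcm(16, 10) = 16 * 10 / 2 = 160 / 2 = 80
Fold in T2=7: gcd(80, 7) = 1; lcm(80, 7) = 80 * 7 / 1 = 560 / 1 = 560
Full cycle length = 560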